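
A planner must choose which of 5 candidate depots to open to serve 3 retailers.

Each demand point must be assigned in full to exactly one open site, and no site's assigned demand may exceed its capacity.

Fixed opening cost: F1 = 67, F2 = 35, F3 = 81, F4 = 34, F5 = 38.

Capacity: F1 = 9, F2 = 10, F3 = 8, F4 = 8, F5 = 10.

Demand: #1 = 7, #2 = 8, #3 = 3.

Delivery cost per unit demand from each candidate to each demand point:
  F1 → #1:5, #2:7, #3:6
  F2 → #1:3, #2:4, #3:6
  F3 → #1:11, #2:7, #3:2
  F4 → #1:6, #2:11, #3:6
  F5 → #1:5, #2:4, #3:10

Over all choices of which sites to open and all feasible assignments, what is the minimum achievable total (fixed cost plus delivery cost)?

144

Open {F2, F5}; cheapest assignment that respects the capacities:
  F2 (cap 10, load 10): #1, #3 — cost 7×3 + 3×6 = 39
  F5 (cap 10, load 8): #2 — cost 8×4 = 32
  Shipping 71, fixed 73 → total 144.
  Any other capacity-feasible assignment to {F2, F5} ships for at least 71.
Compare {F2, F4, F5}: its best feasible assignment gives total 178.
Compare {F2, F4}: its best feasible assignment gives total 196.
Every other set of open sites that can feasibly serve all demand totals ≥ 178 even under its best assignment. Minimum: 144.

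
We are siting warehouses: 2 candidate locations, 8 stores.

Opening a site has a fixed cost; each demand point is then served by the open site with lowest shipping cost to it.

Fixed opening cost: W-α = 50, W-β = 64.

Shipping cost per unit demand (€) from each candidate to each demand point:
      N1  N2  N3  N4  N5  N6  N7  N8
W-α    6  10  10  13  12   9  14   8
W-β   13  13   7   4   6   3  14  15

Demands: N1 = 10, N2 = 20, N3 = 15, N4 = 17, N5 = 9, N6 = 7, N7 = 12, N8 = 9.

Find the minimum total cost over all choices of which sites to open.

Open {W-α, W-β}: assign each demand point to its cheapest open site.
  N1→W-α 10×6=60, N2→W-α 20×10=200, N3→W-β 15×7=105, N4→W-β 17×4=68, N5→W-β 9×6=54, N6→W-β 7×3=21, N7→W-α 12×14=168, N8→W-α 9×8=72
  shipping cost 748, fixed 114 → total 862.
Compare {W-β}: shipping cost 941 + fixed 64 = 1005.
Compare {W-α}: shipping cost 1042 + fixed 50 = 1092.

862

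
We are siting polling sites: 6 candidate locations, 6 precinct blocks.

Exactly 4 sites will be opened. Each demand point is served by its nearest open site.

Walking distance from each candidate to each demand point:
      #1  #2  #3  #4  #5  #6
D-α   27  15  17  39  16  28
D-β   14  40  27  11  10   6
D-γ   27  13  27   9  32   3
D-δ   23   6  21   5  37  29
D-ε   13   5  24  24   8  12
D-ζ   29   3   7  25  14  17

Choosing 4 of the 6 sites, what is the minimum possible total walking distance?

Open {D-γ, D-δ, D-ε, D-ζ}.
  #1→D-ε 13, #2→D-ζ 3, #3→D-ζ 7, #4→D-δ 5, #5→D-ε 8, #6→D-γ 3  ⇒ total 39.
Compare {D-β, D-γ, D-δ, D-ζ}: total 42.
Compare {D-β, D-δ, D-ε, D-ζ}: total 42.
No size-4 selection does better; minimum is 39.

39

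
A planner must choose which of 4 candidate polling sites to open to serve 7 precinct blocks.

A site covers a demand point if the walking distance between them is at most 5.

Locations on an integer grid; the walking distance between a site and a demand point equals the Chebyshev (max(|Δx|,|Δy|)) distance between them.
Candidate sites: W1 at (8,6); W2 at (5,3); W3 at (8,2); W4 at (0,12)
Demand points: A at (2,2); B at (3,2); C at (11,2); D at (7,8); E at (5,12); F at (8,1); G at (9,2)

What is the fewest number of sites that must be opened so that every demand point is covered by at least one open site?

3

Coverage sets (demand points within 5 of each site):
  W1: {B, C, D, F, G}
  W2: {A, B, D, F, G}
  W3: {B, C, F, G}
  W4: {E}
No 2 sites suffice: every size-2 union leaves at least one demand point uncovered.
But {W1, W2, W4} covers everything, so the minimum is 3.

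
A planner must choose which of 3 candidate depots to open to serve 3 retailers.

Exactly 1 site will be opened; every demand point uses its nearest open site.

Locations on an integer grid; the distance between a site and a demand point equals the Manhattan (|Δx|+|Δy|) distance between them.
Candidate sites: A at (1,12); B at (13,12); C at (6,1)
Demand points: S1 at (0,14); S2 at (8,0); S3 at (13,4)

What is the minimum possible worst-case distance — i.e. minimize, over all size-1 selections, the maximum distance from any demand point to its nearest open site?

17

Open {B}.
  Farthest demand point is S2 at distance 17 (to B); all others are ≤ 17.
With {C} the worst case is 19.
With {A} the worst case is 20.
No size-1 selection achieves below 17.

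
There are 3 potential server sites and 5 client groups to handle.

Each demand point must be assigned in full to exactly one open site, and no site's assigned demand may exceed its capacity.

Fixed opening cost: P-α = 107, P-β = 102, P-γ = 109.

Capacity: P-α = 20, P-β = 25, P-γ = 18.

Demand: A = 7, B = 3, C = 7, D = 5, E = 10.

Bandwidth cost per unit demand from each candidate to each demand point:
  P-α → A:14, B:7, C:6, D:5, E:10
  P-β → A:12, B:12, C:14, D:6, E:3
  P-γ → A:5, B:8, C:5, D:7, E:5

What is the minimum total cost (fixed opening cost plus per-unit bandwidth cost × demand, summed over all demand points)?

Open {P-β, P-γ}; cheapest assignment that respects the capacities:
  P-β (cap 25, load 15): D, E — cost 5×6 + 10×3 = 60
  P-γ (cap 18, load 17): A, B, C — cost 7×5 + 3×8 + 7×5 = 94
  Shipping 154, fixed 211 → total 365.
  Any other capacity-feasible assignment to {P-β, P-γ} ships for at least 154.
Compare {P-α, P-γ}: its best feasible assignment gives total 389.
Compare {P-α, P-β}: its best feasible assignment gives total 411.
Every other set of open sites that can feasibly serve all demand totals ≥ 389 even under its best assignment. Minimum: 365.

365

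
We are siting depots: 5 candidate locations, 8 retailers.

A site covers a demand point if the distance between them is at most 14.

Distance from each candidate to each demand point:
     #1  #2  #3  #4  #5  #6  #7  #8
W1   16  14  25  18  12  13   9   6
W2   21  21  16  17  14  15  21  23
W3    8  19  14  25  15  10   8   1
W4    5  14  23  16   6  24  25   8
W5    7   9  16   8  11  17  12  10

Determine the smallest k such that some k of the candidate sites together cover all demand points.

Coverage sets (demand points within 14 of each site):
  W1: {#2, #5, #6, #7, #8}
  W2: {#5}
  W3: {#1, #3, #6, #7, #8}
  W4: {#1, #2, #5, #8}
  W5: {#1, #2, #4, #5, #7, #8}
No single site covers all 8 demand points.
But {W3, W5} covers everything, so the minimum is 2.

2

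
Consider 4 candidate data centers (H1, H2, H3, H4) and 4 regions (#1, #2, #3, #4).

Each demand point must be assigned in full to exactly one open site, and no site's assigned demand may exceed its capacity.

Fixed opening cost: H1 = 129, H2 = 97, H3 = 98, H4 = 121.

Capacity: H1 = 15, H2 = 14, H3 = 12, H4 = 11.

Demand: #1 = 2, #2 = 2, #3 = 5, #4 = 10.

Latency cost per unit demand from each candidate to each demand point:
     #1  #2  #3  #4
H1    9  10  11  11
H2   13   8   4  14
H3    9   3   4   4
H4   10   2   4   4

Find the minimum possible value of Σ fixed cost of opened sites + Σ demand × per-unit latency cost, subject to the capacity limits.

Open {H2, H3}; cheapest assignment that respects the capacities:
  H2 (cap 14, load 7): #1, #3 — cost 2×13 + 5×4 = 46
  H3 (cap 12, load 12): #2, #4 — cost 2×3 + 10×4 = 46
  Shipping 92, fixed 195 → total 287.
  Any other capacity-feasible assignment to {H2, H3} ships for at least 92.
Compare {H3, H4}: its best feasible assignment gives total 301.
Compare {H2, H4}: its best feasible assignment gives total 320.
Every other set of open sites that can feasibly serve all demand totals ≥ 301 even under its best assignment. Minimum: 287.

287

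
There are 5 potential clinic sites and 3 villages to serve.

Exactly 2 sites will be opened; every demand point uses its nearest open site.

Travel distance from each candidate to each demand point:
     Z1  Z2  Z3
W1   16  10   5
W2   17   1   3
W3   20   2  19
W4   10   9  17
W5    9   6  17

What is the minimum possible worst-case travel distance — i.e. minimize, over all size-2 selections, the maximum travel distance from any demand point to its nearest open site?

Open {W1, W5}.
  Farthest demand point is Z1 at travel distance 9 (to W5); all others are ≤ 9.
With {W2, W5} the worst case is 9.
With {W1, W4} the worst case is 10.
No size-2 selection achieves below 9.

9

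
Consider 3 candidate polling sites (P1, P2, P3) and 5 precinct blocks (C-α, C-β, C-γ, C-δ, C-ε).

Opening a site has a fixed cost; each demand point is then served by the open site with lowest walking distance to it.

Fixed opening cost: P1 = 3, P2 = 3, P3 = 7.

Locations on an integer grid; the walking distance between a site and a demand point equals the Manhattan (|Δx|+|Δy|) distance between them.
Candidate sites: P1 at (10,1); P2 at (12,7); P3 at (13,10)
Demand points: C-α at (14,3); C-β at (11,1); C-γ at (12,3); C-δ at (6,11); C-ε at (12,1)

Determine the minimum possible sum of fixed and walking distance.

Open {P1, P2}: assign each demand point to its cheapest open site.
  C-α→P1 6, C-β→P1 1, C-γ→P1 4, C-δ→P2 10, C-ε→P1 2
  walking distance 23, fixed 6 → total 29.
Compare {P1}: walking distance 27 + fixed 3 = 30.
Compare {P1, P3}: walking distance 21 + fixed 10 = 31.
Compare {P1, P2, P3}: walking distance 21 + fixed 13 = 34.
All other subsets cost ≥ 30. Minimum total cost: 29.

29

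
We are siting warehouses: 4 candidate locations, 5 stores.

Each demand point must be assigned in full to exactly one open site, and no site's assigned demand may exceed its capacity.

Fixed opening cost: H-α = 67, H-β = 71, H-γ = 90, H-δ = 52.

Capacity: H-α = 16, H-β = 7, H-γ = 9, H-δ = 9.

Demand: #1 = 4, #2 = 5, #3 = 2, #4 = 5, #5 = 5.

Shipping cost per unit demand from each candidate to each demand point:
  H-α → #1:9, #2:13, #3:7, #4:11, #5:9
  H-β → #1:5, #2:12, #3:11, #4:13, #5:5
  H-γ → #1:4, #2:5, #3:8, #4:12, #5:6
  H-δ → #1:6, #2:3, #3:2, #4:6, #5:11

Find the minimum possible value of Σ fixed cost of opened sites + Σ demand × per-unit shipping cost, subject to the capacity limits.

272

Open {H-α, H-δ}; cheapest assignment that respects the capacities:
  H-α (cap 16, load 12): #3, #4, #5 — cost 2×7 + 5×11 + 5×9 = 114
  H-δ (cap 9, load 9): #1, #2 — cost 4×6 + 5×3 = 39
  Shipping 153, fixed 119 → total 272.
  Any other capacity-feasible assignment to {H-α, H-δ} ships for at least 153.
Compare {H-α, H-γ}: its best feasible assignment gives total 312.
Compare {H-β, H-γ, H-δ}: its best feasible assignment gives total 313.
Every other set of open sites that can feasibly serve all demand totals ≥ 312 even under its best assignment. Minimum: 272.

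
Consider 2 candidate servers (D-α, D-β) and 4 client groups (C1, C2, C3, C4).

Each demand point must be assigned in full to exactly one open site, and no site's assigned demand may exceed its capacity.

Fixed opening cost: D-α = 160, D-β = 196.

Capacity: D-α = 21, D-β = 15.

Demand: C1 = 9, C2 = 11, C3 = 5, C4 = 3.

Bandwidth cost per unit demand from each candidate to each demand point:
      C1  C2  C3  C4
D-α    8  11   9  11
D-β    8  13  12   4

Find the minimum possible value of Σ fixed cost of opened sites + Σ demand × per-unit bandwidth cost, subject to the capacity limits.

Open {D-α, D-β}; cheapest assignment that respects the capacities:
  D-α (cap 21, load 16): C2, C3 — cost 11×11 + 5×9 = 166
  D-β (cap 15, load 12): C1, C4 — cost 9×8 + 3×4 = 84
  Shipping 250, fixed 356 → total 606.
  Any other capacity-feasible assignment to {D-α, D-β} ships for at least 250.
Total demand is 28 and no other set of sites has combined capacity ≥ 28, so {D-α, D-β} is the only feasible choice of open sites. Minimum: 606.

606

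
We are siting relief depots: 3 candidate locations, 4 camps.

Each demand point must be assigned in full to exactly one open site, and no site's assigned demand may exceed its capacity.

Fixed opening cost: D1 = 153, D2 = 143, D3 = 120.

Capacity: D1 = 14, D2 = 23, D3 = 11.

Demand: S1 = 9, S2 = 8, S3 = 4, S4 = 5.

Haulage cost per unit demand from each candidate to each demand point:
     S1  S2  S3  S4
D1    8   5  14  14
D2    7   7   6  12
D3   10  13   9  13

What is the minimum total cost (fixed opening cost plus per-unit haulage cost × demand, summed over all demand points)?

Open {D2, D3}; cheapest assignment that respects the capacities:
  D2 (cap 23, load 21): S1, S2, S3 — cost 9×7 + 8×7 + 4×6 = 143
  D3 (cap 11, load 5): S4 — cost 5×13 = 65
  Shipping 208, fixed 263 → total 471.
  Any other capacity-feasible assignment to {D2, D3} ships for at least 208.
Compare {D1, D2}: its best feasible assignment gives total 483.
Compare {D1, D2, D3}: its best feasible assignment gives total 603.
Every other set of open sites that can feasibly serve all demand totals ≥ 483 even under its best assignment. Minimum: 471.

471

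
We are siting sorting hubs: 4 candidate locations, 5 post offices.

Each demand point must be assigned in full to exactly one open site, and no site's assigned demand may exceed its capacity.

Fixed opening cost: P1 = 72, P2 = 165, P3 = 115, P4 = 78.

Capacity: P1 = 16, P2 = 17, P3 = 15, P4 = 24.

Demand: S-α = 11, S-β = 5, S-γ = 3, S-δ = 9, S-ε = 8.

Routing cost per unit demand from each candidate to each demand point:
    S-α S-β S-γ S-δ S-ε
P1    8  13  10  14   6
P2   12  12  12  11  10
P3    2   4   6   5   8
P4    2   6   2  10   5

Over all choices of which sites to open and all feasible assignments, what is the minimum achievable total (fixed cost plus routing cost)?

Open {P3, P4}; cheapest assignment that respects the capacities:
  P3 (cap 15, load 14): S-β, S-δ — cost 5×4 + 9×5 = 65
  P4 (cap 24, load 22): S-α, S-γ, S-ε — cost 11×2 + 3×2 + 8×5 = 68
  Shipping 133, fixed 193 → total 326.
  Any other capacity-feasible assignment to {P3, P4} ships for at least 133.
Compare {P1, P4}: its best feasible assignment gives total 381.
Compare {P1, P3, P4}: its best feasible assignment gives total 398.
Every other set of open sites that can feasibly serve all demand totals ≥ 381 even under its best assignment. Minimum: 326.

326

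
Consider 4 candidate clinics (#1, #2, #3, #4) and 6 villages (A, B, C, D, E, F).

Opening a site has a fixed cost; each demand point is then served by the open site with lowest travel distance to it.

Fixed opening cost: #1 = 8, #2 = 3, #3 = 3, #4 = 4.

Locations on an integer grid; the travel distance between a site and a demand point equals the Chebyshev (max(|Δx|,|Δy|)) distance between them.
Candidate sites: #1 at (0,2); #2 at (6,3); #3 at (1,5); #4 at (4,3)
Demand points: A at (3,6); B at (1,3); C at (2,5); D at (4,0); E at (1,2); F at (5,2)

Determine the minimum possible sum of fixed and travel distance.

18

Open {#2, #3}: assign each demand point to its cheapest open site.
  A→#3 2, B→#3 2, C→#3 1, D→#2 3, E→#3 3, F→#2 1
  travel distance 12, fixed 6 → total 18.
Compare {#4}: travel distance 15 + fixed 4 = 19.
Compare {#3, #4}: travel distance 12 + fixed 7 = 19.
Compare {#3}: travel distance 17 + fixed 3 = 20.
All other subsets cost ≥ 19. Minimum total cost: 18.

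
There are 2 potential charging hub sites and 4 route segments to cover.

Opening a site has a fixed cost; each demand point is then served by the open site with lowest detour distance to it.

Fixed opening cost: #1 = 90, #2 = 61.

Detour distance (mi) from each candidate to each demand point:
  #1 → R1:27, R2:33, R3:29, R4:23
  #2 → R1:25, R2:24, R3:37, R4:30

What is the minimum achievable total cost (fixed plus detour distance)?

177

Open {#2}: assign each demand point to its cheapest open site.
  R1→#2 25, R2→#2 24, R3→#2 37, R4→#2 30
  detour distance 116, fixed 61 → total 177.
Compare {#1}: detour distance 112 + fixed 90 = 202.
Compare {#1, #2}: detour distance 101 + fixed 151 = 252.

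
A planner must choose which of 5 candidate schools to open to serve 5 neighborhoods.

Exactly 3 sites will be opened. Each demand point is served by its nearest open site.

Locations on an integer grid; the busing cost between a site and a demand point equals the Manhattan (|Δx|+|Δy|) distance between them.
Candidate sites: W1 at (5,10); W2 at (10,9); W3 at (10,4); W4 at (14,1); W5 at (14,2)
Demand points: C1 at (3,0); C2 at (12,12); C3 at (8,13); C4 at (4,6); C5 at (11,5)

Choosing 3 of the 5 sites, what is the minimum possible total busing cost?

29

Open {W1, W2, W3}.
  C1→W3 11, C2→W2 5, C3→W1 6, C4→W1 5, C5→W3 2  ⇒ total 29.
Compare {W2, W3, W4}: total 32.
Compare {W2, W3, W5}: total 32.
No size-3 selection does better; minimum is 29.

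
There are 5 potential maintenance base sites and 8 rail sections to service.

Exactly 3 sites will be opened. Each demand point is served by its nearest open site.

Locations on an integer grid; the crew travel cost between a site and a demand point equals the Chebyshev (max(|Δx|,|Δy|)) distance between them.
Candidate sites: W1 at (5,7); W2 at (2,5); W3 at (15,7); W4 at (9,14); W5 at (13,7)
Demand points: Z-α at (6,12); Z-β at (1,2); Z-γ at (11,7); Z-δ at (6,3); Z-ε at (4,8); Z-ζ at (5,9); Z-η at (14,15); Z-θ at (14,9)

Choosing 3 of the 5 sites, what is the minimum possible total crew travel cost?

24

Open {W1, W4, W5}.
  Z-α→W4 3, Z-β→W1 5, Z-γ→W5 2, Z-δ→W1 4, Z-ε→W1 1, Z-ζ→W1 2, Z-η→W4 5, Z-θ→W5 2  ⇒ total 24.
Compare {W1, W3, W4}: total 26.
Compare {W2, W4, W5}: total 26.
No size-3 selection does better; minimum is 24.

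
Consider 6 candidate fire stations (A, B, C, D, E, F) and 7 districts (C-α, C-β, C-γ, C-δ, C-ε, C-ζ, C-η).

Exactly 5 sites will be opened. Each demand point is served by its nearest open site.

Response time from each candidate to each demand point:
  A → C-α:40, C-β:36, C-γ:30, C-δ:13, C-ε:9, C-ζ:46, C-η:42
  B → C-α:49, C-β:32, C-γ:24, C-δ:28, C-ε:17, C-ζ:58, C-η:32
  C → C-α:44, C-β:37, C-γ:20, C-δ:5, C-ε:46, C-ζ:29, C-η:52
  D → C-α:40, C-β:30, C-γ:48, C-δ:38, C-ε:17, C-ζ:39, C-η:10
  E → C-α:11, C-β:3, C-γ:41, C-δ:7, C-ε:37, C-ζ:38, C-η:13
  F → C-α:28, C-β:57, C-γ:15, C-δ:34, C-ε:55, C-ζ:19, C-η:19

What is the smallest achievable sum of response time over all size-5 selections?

Open {A, C, D, E, F}.
  C-α→E 11, C-β→E 3, C-γ→F 15, C-δ→C 5, C-ε→A 9, C-ζ→F 19, C-η→D 10  ⇒ total 72.
Compare {A, B, D, E, F}: total 74.
Compare {A, B, C, E, F}: total 75.
No size-5 selection does better; minimum is 72.

72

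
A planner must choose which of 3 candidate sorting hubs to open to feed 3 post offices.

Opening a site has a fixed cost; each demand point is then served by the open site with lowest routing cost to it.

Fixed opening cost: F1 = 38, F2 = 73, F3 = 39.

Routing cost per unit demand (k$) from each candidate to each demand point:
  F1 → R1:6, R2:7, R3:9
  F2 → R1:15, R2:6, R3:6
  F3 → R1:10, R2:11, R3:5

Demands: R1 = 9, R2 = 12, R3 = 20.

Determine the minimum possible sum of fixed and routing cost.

Open {F1, F3}: assign each demand point to its cheapest open site.
  R1→F1 9×6=54, R2→F1 12×7=84, R3→F3 20×5=100
  routing cost 238, fixed 77 → total 315.
Compare {F1}: routing cost 318 + fixed 38 = 356.
Compare {F1, F2}: routing cost 246 + fixed 111 = 357.
Compare {F3}: routing cost 322 + fixed 39 = 361.
All other subsets cost ≥ 356. Minimum total cost: 315.

315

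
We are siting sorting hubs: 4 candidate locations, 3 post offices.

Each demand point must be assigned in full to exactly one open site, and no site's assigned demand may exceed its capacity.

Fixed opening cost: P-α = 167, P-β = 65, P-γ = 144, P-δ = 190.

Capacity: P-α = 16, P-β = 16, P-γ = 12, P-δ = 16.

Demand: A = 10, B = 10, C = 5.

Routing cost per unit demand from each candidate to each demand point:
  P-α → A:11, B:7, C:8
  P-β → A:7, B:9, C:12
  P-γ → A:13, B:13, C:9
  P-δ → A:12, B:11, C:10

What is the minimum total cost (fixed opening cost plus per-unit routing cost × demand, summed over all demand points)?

412

Open {P-α, P-β}; cheapest assignment that respects the capacities:
  P-α (cap 16, load 15): B, C — cost 10×7 + 5×8 = 110
  P-β (cap 16, load 10): A — cost 10×7 = 70
  Shipping 180, fixed 232 → total 412.
  Any other capacity-feasible assignment to {P-α, P-β} ships for at least 180.
Compare {P-β, P-γ}: its best feasible assignment gives total 469.
Compare {P-β, P-δ}: its best feasible assignment gives total 485.
Every other set of open sites that can feasibly serve all demand totals ≥ 469 even under its best assignment. Minimum: 412.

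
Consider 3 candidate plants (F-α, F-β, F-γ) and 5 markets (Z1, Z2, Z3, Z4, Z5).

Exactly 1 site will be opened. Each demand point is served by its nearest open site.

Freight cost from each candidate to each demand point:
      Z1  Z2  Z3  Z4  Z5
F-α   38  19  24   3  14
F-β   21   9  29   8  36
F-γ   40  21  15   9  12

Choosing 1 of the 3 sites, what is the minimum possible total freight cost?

97

Open {F-γ}.
  Z1→F-γ 40, Z2→F-γ 21, Z3→F-γ 15, Z4→F-γ 9, Z5→F-γ 12  ⇒ total 97.
Compare {F-α}: total 98.
Compare {F-β}: total 103.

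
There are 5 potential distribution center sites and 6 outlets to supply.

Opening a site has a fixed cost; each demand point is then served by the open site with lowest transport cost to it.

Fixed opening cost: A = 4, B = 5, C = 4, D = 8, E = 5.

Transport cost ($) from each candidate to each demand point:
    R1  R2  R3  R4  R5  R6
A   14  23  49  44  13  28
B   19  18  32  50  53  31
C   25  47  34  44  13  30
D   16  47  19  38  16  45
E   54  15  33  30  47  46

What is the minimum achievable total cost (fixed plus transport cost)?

136

Open {A, D, E}: assign each demand point to its cheapest open site.
  R1→A 14, R2→E 15, R3→D 19, R4→E 30, R5→A 13, R6→A 28
  transport cost 119, fixed 17 → total 136.
Compare {C, D, E}: transport cost 123 + fixed 17 = 140.
Compare {A, C, D, E}: transport cost 119 + fixed 21 = 140.
Compare {A, B, D, E}: transport cost 119 + fixed 22 = 141.
All other subsets cost ≥ 140. Minimum total cost: 136.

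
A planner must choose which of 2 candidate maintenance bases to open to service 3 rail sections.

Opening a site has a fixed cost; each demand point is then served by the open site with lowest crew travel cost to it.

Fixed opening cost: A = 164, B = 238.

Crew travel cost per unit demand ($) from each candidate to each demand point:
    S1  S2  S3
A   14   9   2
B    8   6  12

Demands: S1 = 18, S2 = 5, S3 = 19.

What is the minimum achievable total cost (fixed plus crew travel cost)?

Open {A}: assign each demand point to its cheapest open site.
  S1→A 18×14=252, S2→A 5×9=45, S3→A 19×2=38
  crew travel cost 335, fixed 164 → total 499.
Compare {A, B}: crew travel cost 212 + fixed 402 = 614.
Compare {B}: crew travel cost 402 + fixed 238 = 640.

499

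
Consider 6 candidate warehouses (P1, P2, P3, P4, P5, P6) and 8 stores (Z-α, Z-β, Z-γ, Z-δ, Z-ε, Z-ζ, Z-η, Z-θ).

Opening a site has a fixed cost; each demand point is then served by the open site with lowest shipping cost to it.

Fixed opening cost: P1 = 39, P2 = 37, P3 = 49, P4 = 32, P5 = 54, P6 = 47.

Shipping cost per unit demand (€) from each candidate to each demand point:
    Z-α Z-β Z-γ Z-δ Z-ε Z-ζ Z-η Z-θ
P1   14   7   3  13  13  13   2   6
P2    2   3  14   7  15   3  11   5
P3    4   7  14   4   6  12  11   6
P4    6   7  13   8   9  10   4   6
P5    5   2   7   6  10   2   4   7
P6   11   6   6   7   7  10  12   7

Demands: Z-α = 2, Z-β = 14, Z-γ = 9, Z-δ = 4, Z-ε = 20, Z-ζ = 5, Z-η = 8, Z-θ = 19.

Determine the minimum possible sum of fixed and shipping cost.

460

Open {P1, P2, P3}: assign each demand point to its cheapest open site.
  Z-α→P2 2×2=4, Z-β→P2 14×3=42, Z-γ→P1 9×3=27, Z-δ→P3 4×4=16, Z-ε→P3 20×6=120, Z-ζ→P2 5×3=15, Z-η→P1 8×2=16, Z-θ→P2 19×5=95
  shipping cost 335, fixed 125 → total 460.
Compare {P1, P3, P5}: shipping cost 339 + fixed 142 = 481.
Compare {P1, P2, P6}: shipping cost 367 + fixed 123 = 490.
Compare {P1, P2, P3, P4}: shipping cost 335 + fixed 157 = 492.
All other subsets cost ≥ 481. Minimum total cost: 460.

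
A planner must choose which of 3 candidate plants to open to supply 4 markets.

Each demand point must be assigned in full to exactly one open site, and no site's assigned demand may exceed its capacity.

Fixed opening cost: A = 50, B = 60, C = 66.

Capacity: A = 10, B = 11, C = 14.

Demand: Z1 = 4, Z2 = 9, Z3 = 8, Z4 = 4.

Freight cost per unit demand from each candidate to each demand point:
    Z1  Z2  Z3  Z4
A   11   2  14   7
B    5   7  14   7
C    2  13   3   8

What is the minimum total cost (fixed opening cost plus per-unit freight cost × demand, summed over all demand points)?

Open {A, B, C}; cheapest assignment that respects the capacities:
  A (cap 10, load 9): Z2 — cost 9×2 = 18
  B (cap 11, load 4): Z4 — cost 4×7 = 28
  C (cap 14, load 12): Z1, Z3 — cost 4×2 + 8×3 = 32
  Shipping 78, fixed 176 → total 254.
  Any other capacity-feasible assignment to {A, B, C} ships for at least 78.
Total demand is 25; every other set of sites either has combined capacity below 25 or cannot fit the demands without splitting one across sites, so {A, B, C} is the only feasible choice of open sites. Minimum: 254.

254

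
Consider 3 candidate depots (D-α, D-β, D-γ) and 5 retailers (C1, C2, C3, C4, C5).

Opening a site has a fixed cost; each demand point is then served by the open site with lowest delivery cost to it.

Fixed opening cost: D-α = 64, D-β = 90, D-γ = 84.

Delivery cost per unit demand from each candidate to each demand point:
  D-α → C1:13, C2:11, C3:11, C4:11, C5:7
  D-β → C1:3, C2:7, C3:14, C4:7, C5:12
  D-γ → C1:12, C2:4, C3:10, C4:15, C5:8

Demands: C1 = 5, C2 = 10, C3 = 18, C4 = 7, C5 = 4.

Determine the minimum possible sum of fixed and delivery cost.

Open {D-β, D-γ}: assign each demand point to its cheapest open site.
  C1→D-β 5×3=15, C2→D-γ 10×4=40, C3→D-γ 18×10=180, C4→D-β 7×7=49, C5→D-γ 4×8=32
  delivery cost 316, fixed 174 → total 490.
Compare {D-γ}: delivery cost 417 + fixed 84 = 501.
Compare {D-α, D-β}: delivery cost 360 + fixed 154 = 514.
Compare {D-β}: delivery cost 434 + fixed 90 = 524.
All other subsets cost ≥ 501. Minimum total cost: 490.

490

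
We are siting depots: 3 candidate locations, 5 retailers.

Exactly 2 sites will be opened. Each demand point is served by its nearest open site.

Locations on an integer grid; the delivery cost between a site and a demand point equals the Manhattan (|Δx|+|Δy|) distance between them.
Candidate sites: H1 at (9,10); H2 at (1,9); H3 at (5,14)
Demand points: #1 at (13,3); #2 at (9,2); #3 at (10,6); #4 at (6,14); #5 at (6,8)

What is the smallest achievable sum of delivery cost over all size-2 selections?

30

Open {H1, H3}.
  #1→H1 11, #2→H1 8, #3→H1 5, #4→H3 1, #5→H1 5  ⇒ total 30.
Compare {H1, H2}: total 36.
Compare {H2, H3}: total 52.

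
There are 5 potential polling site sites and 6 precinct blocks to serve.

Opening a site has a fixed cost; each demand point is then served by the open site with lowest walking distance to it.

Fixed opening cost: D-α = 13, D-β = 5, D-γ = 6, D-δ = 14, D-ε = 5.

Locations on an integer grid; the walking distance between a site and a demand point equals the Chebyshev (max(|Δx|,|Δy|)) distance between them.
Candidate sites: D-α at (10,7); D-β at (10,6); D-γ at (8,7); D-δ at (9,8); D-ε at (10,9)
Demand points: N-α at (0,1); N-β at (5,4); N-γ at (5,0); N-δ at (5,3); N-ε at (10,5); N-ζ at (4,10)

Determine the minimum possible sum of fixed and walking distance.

Open {D-γ}: assign each demand point to its cheapest open site.
  N-α→D-γ 8, N-β→D-γ 3, N-γ→D-γ 7, N-δ→D-γ 4, N-ε→D-γ 2, N-ζ→D-γ 4
  walking distance 28, fixed 6 → total 34.
Compare {D-β, D-γ}: walking distance 26 + fixed 11 = 37.
Compare {D-β}: walking distance 33 + fixed 5 = 38.
Compare {D-γ, D-ε}: walking distance 28 + fixed 11 = 39.
All other subsets cost ≥ 37. Minimum total cost: 34.

34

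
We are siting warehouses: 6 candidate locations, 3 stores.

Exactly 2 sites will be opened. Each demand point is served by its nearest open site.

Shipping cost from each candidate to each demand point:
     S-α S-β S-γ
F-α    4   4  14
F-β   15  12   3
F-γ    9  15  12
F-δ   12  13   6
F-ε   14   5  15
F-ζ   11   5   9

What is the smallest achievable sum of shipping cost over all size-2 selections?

11

Open {F-α, F-β}.
  S-α→F-α 4, S-β→F-α 4, S-γ→F-β 3  ⇒ total 11.
Compare {F-α, F-δ}: total 14.
Compare {F-α, F-ζ}: total 17.
No size-2 selection does better; minimum is 11.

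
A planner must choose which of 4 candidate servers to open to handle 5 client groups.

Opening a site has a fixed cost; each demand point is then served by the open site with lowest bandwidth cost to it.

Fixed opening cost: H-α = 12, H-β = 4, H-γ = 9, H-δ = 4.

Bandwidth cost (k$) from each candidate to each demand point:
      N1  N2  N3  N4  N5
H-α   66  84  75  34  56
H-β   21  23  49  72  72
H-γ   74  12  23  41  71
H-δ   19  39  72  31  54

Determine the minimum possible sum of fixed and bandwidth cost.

152

Open {H-γ, H-δ}: assign each demand point to its cheapest open site.
  N1→H-δ 19, N2→H-γ 12, N3→H-γ 23, N4→H-δ 31, N5→H-δ 54
  bandwidth cost 139, fixed 13 → total 152.
Compare {H-β, H-γ, H-δ}: bandwidth cost 139 + fixed 17 = 156.
Compare {H-α, H-γ, H-δ}: bandwidth cost 139 + fixed 25 = 164.
Compare {H-α, H-β, H-γ, H-δ}: bandwidth cost 139 + fixed 29 = 168.
All other subsets cost ≥ 156. Minimum total cost: 152.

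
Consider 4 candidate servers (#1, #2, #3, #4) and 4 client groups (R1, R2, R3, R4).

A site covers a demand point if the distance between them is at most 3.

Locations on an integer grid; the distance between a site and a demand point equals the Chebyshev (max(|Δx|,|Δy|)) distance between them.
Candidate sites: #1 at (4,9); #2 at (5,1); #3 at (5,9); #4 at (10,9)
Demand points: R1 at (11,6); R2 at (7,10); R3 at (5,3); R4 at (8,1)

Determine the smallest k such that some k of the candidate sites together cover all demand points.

Coverage sets (demand points within 3 of each site):
  #1: {R2}
  #2: {R3, R4}
  #3: {R2}
  #4: {R1, R2}
No single site covers all 4 demand points.
But {#2, #4} covers everything, so the minimum is 2.

2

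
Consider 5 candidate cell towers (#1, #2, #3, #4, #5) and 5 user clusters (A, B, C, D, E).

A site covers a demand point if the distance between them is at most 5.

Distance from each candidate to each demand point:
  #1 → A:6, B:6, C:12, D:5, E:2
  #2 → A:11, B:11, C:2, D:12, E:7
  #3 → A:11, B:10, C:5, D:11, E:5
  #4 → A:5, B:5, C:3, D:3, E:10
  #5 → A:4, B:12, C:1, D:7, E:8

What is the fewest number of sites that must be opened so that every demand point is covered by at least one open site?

2

Coverage sets (demand points within 5 of each site):
  #1: {D, E}
  #2: {C}
  #3: {C, E}
  #4: {A, B, C, D}
  #5: {A, C}
No single site covers all 5 demand points.
But {#1, #4} covers everything, so the minimum is 2.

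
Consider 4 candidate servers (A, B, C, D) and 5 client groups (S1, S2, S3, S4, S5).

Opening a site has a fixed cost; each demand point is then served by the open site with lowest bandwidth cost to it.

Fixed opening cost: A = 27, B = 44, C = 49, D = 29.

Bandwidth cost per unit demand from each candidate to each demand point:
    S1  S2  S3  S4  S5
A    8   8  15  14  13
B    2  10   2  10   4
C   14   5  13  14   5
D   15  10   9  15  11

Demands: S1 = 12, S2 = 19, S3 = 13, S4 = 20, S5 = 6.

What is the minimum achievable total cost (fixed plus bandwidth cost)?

Open {B, C}: assign each demand point to its cheapest open site.
  S1→B 12×2=24, S2→C 19×5=95, S3→B 13×2=26, S4→B 20×10=200, S5→B 6×4=24
  bandwidth cost 369, fixed 93 → total 462.
Compare {A, B, C}: bandwidth cost 369 + fixed 120 = 489.
Compare {B, C, D}: bandwidth cost 369 + fixed 122 = 491.
Compare {A, B}: bandwidth cost 426 + fixed 71 = 497.
All other subsets cost ≥ 489. Minimum total cost: 462.

462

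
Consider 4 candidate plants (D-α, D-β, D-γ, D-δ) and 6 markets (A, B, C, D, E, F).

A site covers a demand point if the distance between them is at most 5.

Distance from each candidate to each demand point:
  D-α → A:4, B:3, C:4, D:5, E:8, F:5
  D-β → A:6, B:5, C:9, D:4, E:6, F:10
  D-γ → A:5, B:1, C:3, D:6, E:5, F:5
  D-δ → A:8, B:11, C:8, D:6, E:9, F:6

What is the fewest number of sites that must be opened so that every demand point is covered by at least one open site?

Coverage sets (demand points within 5 of each site):
  D-α: {A, B, C, D, F}
  D-β: {B, D}
  D-γ: {A, B, C, E, F}
  D-δ: {}
No single site covers all 6 demand points.
But {D-α, D-γ} covers everything, so the minimum is 2.

2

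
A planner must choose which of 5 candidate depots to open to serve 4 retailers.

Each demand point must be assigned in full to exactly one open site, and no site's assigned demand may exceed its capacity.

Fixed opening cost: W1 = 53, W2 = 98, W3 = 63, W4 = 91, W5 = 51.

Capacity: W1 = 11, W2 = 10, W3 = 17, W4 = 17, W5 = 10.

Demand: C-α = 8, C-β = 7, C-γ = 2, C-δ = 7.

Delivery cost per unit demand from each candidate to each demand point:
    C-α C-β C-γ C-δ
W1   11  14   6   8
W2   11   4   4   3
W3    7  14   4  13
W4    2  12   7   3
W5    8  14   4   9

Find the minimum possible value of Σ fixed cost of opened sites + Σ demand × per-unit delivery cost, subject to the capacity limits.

262

Open {W2, W4}; cheapest assignment that respects the capacities:
  W2 (cap 10, load 9): C-β, C-γ — cost 7×4 + 2×4 = 36
  W4 (cap 17, load 15): C-α, C-δ — cost 8×2 + 7×3 = 37
  Shipping 73, fixed 189 → total 262.
  Any other capacity-feasible assignment to {W2, W4} ships for at least 73.
Compare {W4, W5}: its best feasible assignment gives total 285.
Compare {W1, W4}: its best feasible assignment gives total 291.
Every other set of open sites that can feasibly serve all demand totals ≥ 285 even under its best assignment. Minimum: 262.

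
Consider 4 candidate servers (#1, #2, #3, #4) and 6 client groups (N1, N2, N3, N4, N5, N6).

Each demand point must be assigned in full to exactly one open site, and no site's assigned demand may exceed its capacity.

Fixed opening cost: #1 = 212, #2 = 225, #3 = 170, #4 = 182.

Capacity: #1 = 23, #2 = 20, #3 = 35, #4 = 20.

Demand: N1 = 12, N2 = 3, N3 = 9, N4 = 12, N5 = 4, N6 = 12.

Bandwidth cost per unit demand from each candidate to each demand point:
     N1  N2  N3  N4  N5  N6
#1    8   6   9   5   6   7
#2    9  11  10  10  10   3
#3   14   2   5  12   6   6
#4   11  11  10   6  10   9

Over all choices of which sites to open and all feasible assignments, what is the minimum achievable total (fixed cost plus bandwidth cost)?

Open {#1, #3}; cheapest assignment that respects the capacities:
  #1 (cap 23, load 19): N2, N4, N5 — cost 3×6 + 12×5 + 4×6 = 102
  #3 (cap 35, load 33): N1, N3, N6 — cost 12×14 + 9×5 + 12×6 = 285
  Shipping 387, fixed 382 → total 769.
  Any other capacity-feasible assignment to {#1, #3} ships for at least 387.
Compare {#3, #4}: its best feasible assignment gives total 782.
Compare {#2, #3}: its best feasible assignment gives total 837.
Every other set of open sites that can feasibly serve all demand totals ≥ 782 even under its best assignment. Minimum: 769.

769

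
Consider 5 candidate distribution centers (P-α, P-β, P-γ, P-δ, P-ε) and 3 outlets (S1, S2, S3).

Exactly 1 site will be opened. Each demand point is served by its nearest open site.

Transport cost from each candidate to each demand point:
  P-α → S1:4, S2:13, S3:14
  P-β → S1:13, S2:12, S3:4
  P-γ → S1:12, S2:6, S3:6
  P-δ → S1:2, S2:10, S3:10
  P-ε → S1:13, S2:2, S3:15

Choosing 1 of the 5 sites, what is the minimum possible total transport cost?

Open {P-δ}.
  S1→P-δ 2, S2→P-δ 10, S3→P-δ 10  ⇒ total 22.
Compare {P-γ}: total 24.
Compare {P-β}: total 29.
No size-1 selection does better; minimum is 22.

22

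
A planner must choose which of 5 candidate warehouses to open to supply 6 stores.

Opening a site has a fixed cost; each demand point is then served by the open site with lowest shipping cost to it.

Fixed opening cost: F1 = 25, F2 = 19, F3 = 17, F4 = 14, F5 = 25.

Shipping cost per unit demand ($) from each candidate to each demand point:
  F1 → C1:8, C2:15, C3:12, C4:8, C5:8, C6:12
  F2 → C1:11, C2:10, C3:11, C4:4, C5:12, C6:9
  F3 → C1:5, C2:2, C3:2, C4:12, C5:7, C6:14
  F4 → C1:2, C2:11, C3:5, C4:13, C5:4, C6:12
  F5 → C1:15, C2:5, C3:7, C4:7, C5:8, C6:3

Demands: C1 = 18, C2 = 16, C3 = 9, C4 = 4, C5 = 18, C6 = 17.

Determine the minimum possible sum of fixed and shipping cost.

293

Open {F3, F4, F5}: assign each demand point to its cheapest open site.
  C1→F4 18×2=36, C2→F3 16×2=32, C3→F3 9×2=18, C4→F5 4×7=28, C5→F4 18×4=72, C6→F5 17×3=51
  shipping cost 237, fixed 56 → total 293.
Compare {F2, F3, F4, F5}: shipping cost 225 + fixed 75 = 300.
Compare {F1, F3, F4, F5}: shipping cost 237 + fixed 81 = 318.
Compare {F1, F2, F3, F4, F5}: shipping cost 225 + fixed 100 = 325.
All other subsets cost ≥ 300. Minimum total cost: 293.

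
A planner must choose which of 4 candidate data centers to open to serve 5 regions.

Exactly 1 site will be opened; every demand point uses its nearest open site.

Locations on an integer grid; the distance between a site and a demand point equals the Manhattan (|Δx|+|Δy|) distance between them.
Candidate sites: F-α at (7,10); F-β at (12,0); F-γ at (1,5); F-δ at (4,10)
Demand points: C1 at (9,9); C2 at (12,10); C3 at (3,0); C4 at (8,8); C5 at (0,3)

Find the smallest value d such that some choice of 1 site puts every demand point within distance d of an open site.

11

Open {F-δ}.
  Farthest demand point is C3 at distance 11 (to F-δ); all others are ≤ 11.
With {F-α} the worst case is 14.
With {F-β} the worst case is 15.
No size-1 selection achieves below 11.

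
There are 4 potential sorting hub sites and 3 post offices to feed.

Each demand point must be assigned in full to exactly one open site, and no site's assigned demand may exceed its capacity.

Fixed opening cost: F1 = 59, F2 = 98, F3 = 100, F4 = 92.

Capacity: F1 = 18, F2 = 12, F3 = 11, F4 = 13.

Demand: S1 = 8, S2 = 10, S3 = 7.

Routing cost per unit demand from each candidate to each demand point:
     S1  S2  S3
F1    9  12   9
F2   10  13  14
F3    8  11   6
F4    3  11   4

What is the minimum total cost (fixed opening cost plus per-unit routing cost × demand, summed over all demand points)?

358

Open {F1, F4}; cheapest assignment that respects the capacities:
  F1 (cap 18, load 17): S2, S3 — cost 10×12 + 7×9 = 183
  F4 (cap 13, load 8): S1 — cost 8×3 = 24
  Shipping 207, fixed 151 → total 358.
  Any other capacity-feasible assignment to {F1, F4} ships for at least 207.
Compare {F1, F3}: its best feasible assignment gives total 393.
Compare {F1, F2}: its best feasible assignment gives total 420.
Every other set of open sites that can feasibly serve all demand totals ≥ 393 even under its best assignment. Minimum: 358.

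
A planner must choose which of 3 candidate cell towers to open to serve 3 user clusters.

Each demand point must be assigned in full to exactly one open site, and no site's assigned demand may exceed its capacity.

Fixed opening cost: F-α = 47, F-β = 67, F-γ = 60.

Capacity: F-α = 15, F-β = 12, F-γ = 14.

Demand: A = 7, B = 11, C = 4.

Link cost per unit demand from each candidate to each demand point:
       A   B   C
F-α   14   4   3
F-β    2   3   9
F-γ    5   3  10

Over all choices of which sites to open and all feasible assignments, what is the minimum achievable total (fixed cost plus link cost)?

Open {F-α, F-β}; cheapest assignment that respects the capacities:
  F-α (cap 15, load 15): B, C — cost 11×4 + 4×3 = 56
  F-β (cap 12, load 7): A — cost 7×2 = 14
  Shipping 70, fixed 114 → total 184.
  Any other capacity-feasible assignment to {F-α, F-β} ships for at least 70.
Compare {F-α, F-γ}: its best feasible assignment gives total 198.
Compare {F-β, F-γ}: its best feasible assignment gives total 210.
Every other set of open sites that can feasibly serve all demand totals ≥ 198 even under its best assignment. Minimum: 184.

184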